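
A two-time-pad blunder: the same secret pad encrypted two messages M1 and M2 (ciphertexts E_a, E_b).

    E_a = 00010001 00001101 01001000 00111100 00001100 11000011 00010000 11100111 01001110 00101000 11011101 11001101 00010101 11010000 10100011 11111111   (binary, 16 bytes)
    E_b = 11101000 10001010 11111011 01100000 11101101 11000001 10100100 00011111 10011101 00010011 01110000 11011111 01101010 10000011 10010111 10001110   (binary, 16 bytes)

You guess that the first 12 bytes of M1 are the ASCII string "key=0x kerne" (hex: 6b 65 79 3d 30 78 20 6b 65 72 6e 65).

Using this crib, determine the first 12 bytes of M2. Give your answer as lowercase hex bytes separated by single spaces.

92 e2 ca 61 d1 7a 94 93 b6 49 c3 77

First, E_a ⊕ E_b = (M1 ⊕ K) ⊕ (M2 ⊕ K) = M1 ⊕ M2, so the key drops out. Then M2 = (M1 ⊕ M2) ⊕ M1 over the first 12 bytes.
byte 0: (11 XOR e8) XOR 6b = f9 XOR 6b = 92
byte 1: (0d XOR 8a) XOR 65 = 87 XOR 65 = e2
byte 2: (48 XOR fb) XOR 79 = b3 XOR 79 = ca
byte 3: (3c XOR 60) XOR 3d = 5c XOR 3d = 61
byte 4: (0c XOR ed) XOR 30 = e1 XOR 30 = d1
byte 5: (c3 XOR c1) XOR 78 = 02 XOR 78 = 7a
byte 6: (10 XOR a4) XOR 20 = b4 XOR 20 = 94
byte 7: (e7 XOR 1f) XOR 6b = f8 XOR 6b = 93
byte 8: (4e XOR 9d) XOR 65 = d3 XOR 65 = b6
byte 9: (28 XOR 13) XOR 72 = 3b XOR 72 = 49
byte 10: (dd XOR 70) XOR 6e = ad XOR 6e = c3
byte 11: (cd XOR df) XOR 65 = 12 XOR 65 = 77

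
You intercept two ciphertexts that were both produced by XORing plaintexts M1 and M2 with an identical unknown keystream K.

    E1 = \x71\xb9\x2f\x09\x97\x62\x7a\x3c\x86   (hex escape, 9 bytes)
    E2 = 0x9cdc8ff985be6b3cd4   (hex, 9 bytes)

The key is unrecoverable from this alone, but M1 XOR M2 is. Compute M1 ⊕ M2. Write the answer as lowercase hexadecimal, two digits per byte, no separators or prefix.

E1 ⊕ E2 = (M1 ⊕ K) ⊕ (M2 ⊕ K) = M1 ⊕ M2 — the shared key cancels under XOR.
71 XOR 9c = ed
b9 XOR dc = 65
2f XOR 8f = a0
09 XOR f9 = f0
97 XOR 85 = 12
62 XOR be = dc
7a XOR 6b = 11
3c XOR 3c = 00
86 XOR d4 = 52

ed65a0f012dc110052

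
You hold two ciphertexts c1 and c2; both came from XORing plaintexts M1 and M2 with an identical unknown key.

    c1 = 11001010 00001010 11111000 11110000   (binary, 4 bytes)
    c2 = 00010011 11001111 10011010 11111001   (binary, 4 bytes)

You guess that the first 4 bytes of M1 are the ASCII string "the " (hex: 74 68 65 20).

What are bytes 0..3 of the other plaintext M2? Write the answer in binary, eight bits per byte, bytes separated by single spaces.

10101101 10101101 00000111 00101001

First, c1 ⊕ c2 = (M1 ⊕ K) ⊕ (M2 ⊕ K) = M1 ⊕ M2, so the key drops out. Then M2 = (M1 ⊕ M2) ⊕ M1 over the first 4 bytes.
byte 0: (ca ⊕ 13) ⊕ 74 = d9 ⊕ 74 = ad
byte 1: (0a ⊕ cf) ⊕ 68 = c5 ⊕ 68 = ad
byte 2: (f8 ⊕ 9a) ⊕ 65 = 62 ⊕ 65 = 07
byte 3: (f0 ⊕ f9) ⊕ 20 = 09 ⊕ 20 = 29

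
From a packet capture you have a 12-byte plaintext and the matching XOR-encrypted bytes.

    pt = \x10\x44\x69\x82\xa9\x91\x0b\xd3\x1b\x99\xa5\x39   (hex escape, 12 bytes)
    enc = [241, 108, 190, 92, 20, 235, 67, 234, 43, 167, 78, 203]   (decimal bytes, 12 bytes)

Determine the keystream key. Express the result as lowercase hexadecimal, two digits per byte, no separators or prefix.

Since enc = pt ⊕ key, XORing both sides with pt gives key = pt ⊕ enc.
byte 0: 10 XOR f1 = e1
byte 1: 44 XOR 6c = 28
byte 2: 69 XOR be = d7
byte 3: 82 XOR 5c = de
byte 4: a9 XOR 14 = bd
byte 5: 91 XOR eb = 7a
byte 6: 0b XOR 43 = 48
byte 7: d3 XOR ea = 39
byte 8: 1b XOR 2b = 30
byte 9: 99 XOR a7 = 3e
byte 10: a5 XOR 4e = eb
byte 11: 39 XOR cb = f2

e128d7debd7a4839303eebf2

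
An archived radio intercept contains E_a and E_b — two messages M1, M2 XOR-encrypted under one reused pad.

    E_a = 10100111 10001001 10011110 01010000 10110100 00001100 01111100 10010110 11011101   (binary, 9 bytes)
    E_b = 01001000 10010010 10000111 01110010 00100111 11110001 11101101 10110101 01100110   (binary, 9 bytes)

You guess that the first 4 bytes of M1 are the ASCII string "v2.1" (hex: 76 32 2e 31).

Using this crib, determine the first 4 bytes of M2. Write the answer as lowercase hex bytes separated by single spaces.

99 29 37 13

First, E_a ⊕ E_b = (M1 ⊕ K) ⊕ (M2 ⊕ K) = M1 ⊕ M2, so the key drops out. Then M2 = (M1 ⊕ M2) ⊕ M1 over the first 4 bytes.
byte 0: (a7 xor 48) xor 76 = ef xor 76 = 99
byte 1: (89 xor 92) xor 32 = 1b xor 32 = 29
byte 2: (9e xor 87) xor 2e = 19 xor 2e = 37
byte 3: (50 xor 72) xor 31 = 22 xor 31 = 13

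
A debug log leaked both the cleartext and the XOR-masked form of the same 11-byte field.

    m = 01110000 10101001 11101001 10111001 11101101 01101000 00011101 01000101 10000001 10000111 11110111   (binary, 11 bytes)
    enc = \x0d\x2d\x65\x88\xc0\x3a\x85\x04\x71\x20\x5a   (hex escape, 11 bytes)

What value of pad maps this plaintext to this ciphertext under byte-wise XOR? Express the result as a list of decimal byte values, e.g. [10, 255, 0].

Since enc = m ⊕ pad, XORing both sides with m gives pad = m ⊕ enc.
01110000 ⊕ 00001101 = 01111101
10101001 ⊕ 00101101 = 10000100
11101001 ⊕ 01100101 = 10001100
10111001 ⊕ 10001000 = 00110001
11101101 ⊕ 11000000 = 00101101
01101000 ⊕ 00111010 = 01010010
00011101 ⊕ 10000101 = 10011000
01000101 ⊕ 00000100 = 01000001
10000001 ⊕ 01110001 = 11110000
10000111 ⊕ 00100000 = 10100111
11110111 ⊕ 01011010 = 10101101

[125, 132, 140, 49, 45, 82, 152, 65, 240, 167, 173]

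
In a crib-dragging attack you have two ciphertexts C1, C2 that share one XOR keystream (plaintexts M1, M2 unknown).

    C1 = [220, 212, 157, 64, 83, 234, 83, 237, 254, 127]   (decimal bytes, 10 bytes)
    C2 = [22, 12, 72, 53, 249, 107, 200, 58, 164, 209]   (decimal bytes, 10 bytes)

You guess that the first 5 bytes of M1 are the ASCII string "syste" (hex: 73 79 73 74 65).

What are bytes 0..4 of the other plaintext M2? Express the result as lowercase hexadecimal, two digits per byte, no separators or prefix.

b9a1a601cf

First, C1 ⊕ C2 = (M1 ⊕ K) ⊕ (M2 ⊕ K) = M1 ⊕ M2, so the key drops out. Then M2 = (M1 ⊕ M2) ⊕ M1 over the first 5 bytes.
byte 0: (dc ^ 16) ^ 73 = ca ^ 73 = b9
byte 1: (d4 ^ 0c) ^ 79 = d8 ^ 79 = a1
byte 2: (9d ^ 48) ^ 73 = d5 ^ 73 = a6
byte 3: (40 ^ 35) ^ 74 = 75 ^ 74 = 01
byte 4: (53 ^ f9) ^ 65 = aa ^ 65 = cf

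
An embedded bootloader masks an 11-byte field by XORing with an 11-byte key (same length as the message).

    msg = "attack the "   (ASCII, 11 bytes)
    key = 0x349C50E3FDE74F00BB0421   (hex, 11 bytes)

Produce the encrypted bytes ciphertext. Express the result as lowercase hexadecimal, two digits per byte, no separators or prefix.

XOR is its own inverse, so applying the key byte-wise gives the result directly.
byte 0: 61 ⊕ 34 = 55
byte 1: 74 ⊕ 9c = e8
byte 2: 74 ⊕ 50 = 24
byte 3: 61 ⊕ e3 = 82
byte 4: 63 ⊕ fd = 9e
byte 5: 6b ⊕ e7 = 8c
byte 6: 20 ⊕ 4f = 6f
byte 7: 74 ⊕ 00 = 74
byte 8: 68 ⊕ bb = d3
byte 9: 65 ⊕ 04 = 61
byte 10: 20 ⊕ 21 = 01

55e824829e8c6f74d36101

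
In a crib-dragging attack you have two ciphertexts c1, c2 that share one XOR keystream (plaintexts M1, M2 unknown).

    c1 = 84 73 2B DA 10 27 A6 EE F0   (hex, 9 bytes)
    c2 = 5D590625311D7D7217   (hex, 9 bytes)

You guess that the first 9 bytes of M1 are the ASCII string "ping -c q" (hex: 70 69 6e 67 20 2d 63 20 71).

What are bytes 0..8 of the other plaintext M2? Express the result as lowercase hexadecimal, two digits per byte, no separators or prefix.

First, c1 ⊕ c2 = (M1 ⊕ K) ⊕ (M2 ⊕ K) = M1 ⊕ M2, so the key drops out. Then M2 = (M1 ⊕ M2) ⊕ M1 over the first 9 bytes.
byte 0: (84 ⊕ 5d) ⊕ 70 = d9 ⊕ 70 = a9
byte 1: (73 ⊕ 59) ⊕ 69 = 2a ⊕ 69 = 43
byte 2: (2b ⊕ 06) ⊕ 6e = 2d ⊕ 6e = 43
byte 3: (da ⊕ 25) ⊕ 67 = ff ⊕ 67 = 98
byte 4: (10 ⊕ 31) ⊕ 20 = 21 ⊕ 20 = 01
byte 5: (27 ⊕ 1d) ⊕ 2d = 3a ⊕ 2d = 17
byte 6: (a6 ⊕ 7d) ⊕ 63 = db ⊕ 63 = b8
byte 7: (ee ⊕ 72) ⊕ 20 = 9c ⊕ 20 = bc
byte 8: (f0 ⊕ 17) ⊕ 71 = e7 ⊕ 71 = 96

a94343980117b8bc96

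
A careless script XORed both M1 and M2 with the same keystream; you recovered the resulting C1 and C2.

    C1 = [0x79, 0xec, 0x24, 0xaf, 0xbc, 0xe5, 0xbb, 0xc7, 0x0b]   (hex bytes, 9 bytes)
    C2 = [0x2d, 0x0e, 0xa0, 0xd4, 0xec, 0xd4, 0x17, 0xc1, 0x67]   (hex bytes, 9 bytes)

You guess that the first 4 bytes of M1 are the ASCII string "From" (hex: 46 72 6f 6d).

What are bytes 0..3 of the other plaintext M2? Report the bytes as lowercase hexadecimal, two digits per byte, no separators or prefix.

First, C1 ⊕ C2 = (M1 ⊕ K) ⊕ (M2 ⊕ K) = M1 ⊕ M2, so the key drops out. Then M2 = (M1 ⊕ M2) ⊕ M1 over the first 4 bytes.
byte 0: (79 XOR 2d) XOR 46 = 54 XOR 46 = 12
byte 1: (ec XOR 0e) XOR 72 = e2 XOR 72 = 90
byte 2: (24 XOR a0) XOR 6f = 84 XOR 6f = eb
byte 3: (af XOR d4) XOR 6d = 7b XOR 6d = 16

1290eb16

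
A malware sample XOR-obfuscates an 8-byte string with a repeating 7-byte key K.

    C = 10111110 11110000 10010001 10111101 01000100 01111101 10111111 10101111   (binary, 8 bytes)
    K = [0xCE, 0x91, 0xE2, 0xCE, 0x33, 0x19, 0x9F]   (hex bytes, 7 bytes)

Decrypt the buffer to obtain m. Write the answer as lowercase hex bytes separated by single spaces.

The 7-byte key repeats, so the effective keystream is ce 91 e2 ce 33 19 9f ce.
byte 0: be XOR ce = 70
byte 1: f0 XOR 91 = 61
byte 2: 91 XOR e2 = 73
byte 3: bd XOR ce = 73
byte 4: 44 XOR 33 = 77
byte 5: 7d XOR 19 = 64
byte 6: bf XOR 9f = 20
byte 7: af XOR ce = 61

70 61 73 73 77 64 20 61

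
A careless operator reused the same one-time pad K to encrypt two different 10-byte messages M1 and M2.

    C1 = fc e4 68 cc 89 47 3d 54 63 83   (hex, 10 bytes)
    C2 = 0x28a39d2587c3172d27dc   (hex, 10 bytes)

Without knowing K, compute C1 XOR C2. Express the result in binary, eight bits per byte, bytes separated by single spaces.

C1 ⊕ C2 = (M1 ⊕ K) ⊕ (M2 ⊕ K) = M1 ⊕ M2 — the shared key cancels under XOR.
fc ^ 28 = d4
e4 ^ a3 = 47
68 ^ 9d = f5
cc ^ 25 = e9
89 ^ 87 = 0e
47 ^ c3 = 84
3d ^ 17 = 2a
54 ^ 2d = 79
63 ^ 27 = 44
83 ^ dc = 5f

11010100 01000111 11110101 11101001 00001110 10000100 00101010 01111001 01000100 01011111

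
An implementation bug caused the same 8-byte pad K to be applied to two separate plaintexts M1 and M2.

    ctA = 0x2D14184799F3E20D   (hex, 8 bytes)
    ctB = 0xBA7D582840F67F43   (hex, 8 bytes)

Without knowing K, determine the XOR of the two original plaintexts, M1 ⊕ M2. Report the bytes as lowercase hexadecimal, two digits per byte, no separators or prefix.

ctA ⊕ ctB = (M1 ⊕ K) ⊕ (M2 ⊕ K) = M1 ⊕ M2 — the shared key cancels under XOR.
2d ^ ba = 97
14 ^ 7d = 69
18 ^ 58 = 40
47 ^ 28 = 6f
99 ^ 40 = d9
f3 ^ f6 = 05
e2 ^ 7f = 9d
0d ^ 43 = 4e

9769406fd9059d4e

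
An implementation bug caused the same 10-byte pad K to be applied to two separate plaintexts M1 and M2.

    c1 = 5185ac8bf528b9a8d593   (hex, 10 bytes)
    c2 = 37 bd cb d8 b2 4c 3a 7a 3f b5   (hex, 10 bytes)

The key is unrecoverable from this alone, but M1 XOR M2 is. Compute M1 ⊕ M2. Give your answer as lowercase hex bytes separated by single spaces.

66 38 67 53 47 64 83 d2 ea 26

c1 ⊕ c2 = (M1 ⊕ K) ⊕ (M2 ⊕ K) = M1 ⊕ M2 — the shared key cancels under XOR.
51 ^ 37 = 66
85 ^ bd = 38
ac ^ cb = 67
8b ^ d8 = 53
f5 ^ b2 = 47
28 ^ 4c = 64
b9 ^ 3a = 83
a8 ^ 7a = d2
d5 ^ 3f = ea
93 ^ b5 = 26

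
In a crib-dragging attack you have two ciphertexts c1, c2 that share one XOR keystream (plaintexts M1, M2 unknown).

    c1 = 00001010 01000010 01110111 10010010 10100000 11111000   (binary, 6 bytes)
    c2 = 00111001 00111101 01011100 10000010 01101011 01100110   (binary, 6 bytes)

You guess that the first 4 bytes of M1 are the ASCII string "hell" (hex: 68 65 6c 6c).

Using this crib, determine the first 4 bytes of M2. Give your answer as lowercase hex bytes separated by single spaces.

5b 1a 47 7c

First, c1 ⊕ c2 = (M1 ⊕ K) ⊕ (M2 ⊕ K) = M1 ⊕ M2, so the key drops out. Then M2 = (M1 ⊕ M2) ⊕ M1 over the first 4 bytes.
byte 0: (0a xor 39) xor 68 = 33 xor 68 = 5b
byte 1: (42 xor 3d) xor 65 = 7f xor 65 = 1a
byte 2: (77 xor 5c) xor 6c = 2b xor 6c = 47
byte 3: (92 xor 82) xor 6c = 10 xor 6c = 7c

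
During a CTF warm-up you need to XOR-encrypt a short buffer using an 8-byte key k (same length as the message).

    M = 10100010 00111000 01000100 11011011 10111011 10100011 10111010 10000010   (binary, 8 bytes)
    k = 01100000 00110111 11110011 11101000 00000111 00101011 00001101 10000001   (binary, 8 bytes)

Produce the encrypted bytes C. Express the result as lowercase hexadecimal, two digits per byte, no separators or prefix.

c20fb733bc88b703

byte 0: 10100010 ^ 01100000 = 11000010
byte 1: 00111000 ^ 00110111 = 00001111
byte 2: 01000100 ^ 11110011 = 10110111
byte 3: 11011011 ^ 11101000 = 00110011
byte 4: 10111011 ^ 00000111 = 10111100
byte 5: 10100011 ^ 00101011 = 10001000
byte 6: 10111010 ^ 00001101 = 10110111
byte 7: 10000010 ^ 10000001 = 00000011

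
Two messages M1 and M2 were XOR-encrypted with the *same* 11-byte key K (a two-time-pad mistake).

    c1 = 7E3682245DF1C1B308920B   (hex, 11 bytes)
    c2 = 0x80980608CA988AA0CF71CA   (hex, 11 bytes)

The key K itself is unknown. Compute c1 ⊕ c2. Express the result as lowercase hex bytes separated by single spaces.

fe ae 84 2c 97 69 4b 13 c7 e3 c1

c1 ⊕ c2 = (M1 ⊕ K) ⊕ (M2 ⊕ K) = M1 ⊕ M2 — the shared key cancels under XOR.
byte 0: 7e ^ 80 = fe
byte 1: 36 ^ 98 = ae
byte 2: 82 ^ 06 = 84
byte 3: 24 ^ 08 = 2c
byte 4: 5d ^ ca = 97
byte 5: f1 ^ 98 = 69
byte 6: c1 ^ 8a = 4b
byte 7: b3 ^ a0 = 13
byte 8: 08 ^ cf = c7
byte 9: 92 ^ 71 = e3
byte 10: 0b ^ ca = c1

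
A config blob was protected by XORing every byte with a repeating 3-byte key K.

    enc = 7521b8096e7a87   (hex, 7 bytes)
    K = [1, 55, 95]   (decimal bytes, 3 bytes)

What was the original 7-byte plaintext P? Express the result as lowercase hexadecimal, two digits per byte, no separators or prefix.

The 3-byte key repeats, so the effective keystream is 01 37 5f 01 37 5f 01.
byte 0: 75 XOR 01 = 74
byte 1: 21 XOR 37 = 16
byte 2: b8 XOR 5f = e7
byte 3: 09 XOR 01 = 08
byte 4: 6e XOR 37 = 59
byte 5: 7a XOR 5f = 25
byte 6: 87 XOR 01 = 86

7416e708592586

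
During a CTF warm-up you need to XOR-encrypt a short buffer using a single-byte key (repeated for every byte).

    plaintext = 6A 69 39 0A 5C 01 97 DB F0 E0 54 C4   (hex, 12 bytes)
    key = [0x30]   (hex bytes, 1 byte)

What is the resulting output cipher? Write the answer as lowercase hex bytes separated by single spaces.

The 1-byte key repeats, so the effective keystream is 30 30 30 30 30 30 30 30 30 30 30 30.
byte 0: 6a ^ 30 = 5a
byte 1: 69 ^ 30 = 59
byte 2: 39 ^ 30 = 09
byte 3: 0a ^ 30 = 3a
byte 4: 5c ^ 30 = 6c
byte 5: 01 ^ 30 = 31
byte 6: 97 ^ 30 = a7
byte 7: db ^ 30 = eb
byte 8: f0 ^ 30 = c0
byte 9: e0 ^ 30 = d0
byte 10: 54 ^ 30 = 64
byte 11: c4 ^ 30 = f4

5a 59 09 3a 6c 31 a7 eb c0 d0 64 f4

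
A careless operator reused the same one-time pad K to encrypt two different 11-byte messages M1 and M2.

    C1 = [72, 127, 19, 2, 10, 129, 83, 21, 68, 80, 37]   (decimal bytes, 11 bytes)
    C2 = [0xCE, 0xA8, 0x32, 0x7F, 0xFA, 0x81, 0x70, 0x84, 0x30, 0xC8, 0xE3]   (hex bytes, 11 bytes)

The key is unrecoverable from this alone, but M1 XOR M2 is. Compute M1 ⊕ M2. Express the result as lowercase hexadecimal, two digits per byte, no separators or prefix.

86d7217df00023917498c6

C1 ⊕ C2 = (M1 ⊕ K) ⊕ (M2 ⊕ K) = M1 ⊕ M2 — the shared key cancels under XOR.
 72 XOR 206 = 134
127 XOR 168 = 215
 19 XOR  50 =  33
  2 XOR 127 = 125
 10 XOR 250 = 240
129 XOR 129 =   0
 83 XOR 112 =  35
 21 XOR 132 = 145
 68 XOR  48 = 116
 80 XOR 200 = 152
 37 XOR 227 = 198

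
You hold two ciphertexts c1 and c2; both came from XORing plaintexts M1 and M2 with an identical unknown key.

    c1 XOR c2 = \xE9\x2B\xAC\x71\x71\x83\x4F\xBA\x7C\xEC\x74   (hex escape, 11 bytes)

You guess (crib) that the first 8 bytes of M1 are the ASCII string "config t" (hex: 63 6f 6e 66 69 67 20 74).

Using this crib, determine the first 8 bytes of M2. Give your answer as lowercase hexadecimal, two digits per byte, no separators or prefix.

Since c1 ⊕ c2 = M1 ⊕ M2, XORing with the guessed M1 bytes yields the corresponding M2 bytes: M2 = (c1 ⊕ c2) ⊕ M1.
byte 0: e9 ^ 63 = 8a
byte 1: 2b ^ 6f = 44
byte 2: ac ^ 6e = c2
byte 3: 71 ^ 66 = 17
byte 4: 71 ^ 69 = 18
byte 5: 83 ^ 67 = e4
byte 6: 4f ^ 20 = 6f
byte 7: ba ^ 74 = ce

8a44c21718e46fce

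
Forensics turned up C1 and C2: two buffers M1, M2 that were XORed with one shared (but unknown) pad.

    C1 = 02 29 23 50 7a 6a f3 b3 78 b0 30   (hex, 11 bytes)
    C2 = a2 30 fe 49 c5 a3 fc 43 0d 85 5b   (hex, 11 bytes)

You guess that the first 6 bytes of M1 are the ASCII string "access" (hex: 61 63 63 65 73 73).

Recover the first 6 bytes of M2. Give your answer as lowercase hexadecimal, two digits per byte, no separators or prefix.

First, C1 ⊕ C2 = (M1 ⊕ K) ⊕ (M2 ⊕ K) = M1 ⊕ M2, so the key drops out. Then M2 = (M1 ⊕ M2) ⊕ M1 over the first 6 bytes.
byte 0: (02 ⊕ a2) ⊕ 61 = a0 ⊕ 61 = c1
byte 1: (29 ⊕ 30) ⊕ 63 = 19 ⊕ 63 = 7a
byte 2: (23 ⊕ fe) ⊕ 63 = dd ⊕ 63 = be
byte 3: (50 ⊕ 49) ⊕ 65 = 19 ⊕ 65 = 7c
byte 4: (7a ⊕ c5) ⊕ 73 = bf ⊕ 73 = cc
byte 5: (6a ⊕ a3) ⊕ 73 = c9 ⊕ 73 = ba

c17abe7cccba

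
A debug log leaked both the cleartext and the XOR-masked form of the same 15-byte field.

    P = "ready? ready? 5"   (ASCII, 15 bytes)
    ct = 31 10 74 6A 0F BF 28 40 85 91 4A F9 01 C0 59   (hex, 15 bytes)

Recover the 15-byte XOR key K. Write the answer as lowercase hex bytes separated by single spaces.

Since ct = P ⊕ K, XORing both sides with P gives K = P ⊕ ct.
byte 0: 114 XOR  49 =  67
byte 1: 101 XOR  16 = 117
byte 2:  97 XOR 116 =  21
byte 3: 100 XOR 106 =  14
byte 4: 121 XOR  15 = 118
byte 5:  63 XOR 191 = 128
byte 6:  32 XOR  40 =   8
byte 7: 114 XOR  64 =  50
byte 8: 101 XOR 133 = 224
byte 9:  97 XOR 145 = 240
byte 10: 100 XOR  74 =  46
byte 11: 121 XOR 249 = 128
byte 12:  63 XOR   1 =  62
byte 13:  32 XOR 192 = 224
byte 14:  53 XOR  89 = 108

43 75 15 0e 76 80 08 32 e0 f0 2e 80 3e e0 6c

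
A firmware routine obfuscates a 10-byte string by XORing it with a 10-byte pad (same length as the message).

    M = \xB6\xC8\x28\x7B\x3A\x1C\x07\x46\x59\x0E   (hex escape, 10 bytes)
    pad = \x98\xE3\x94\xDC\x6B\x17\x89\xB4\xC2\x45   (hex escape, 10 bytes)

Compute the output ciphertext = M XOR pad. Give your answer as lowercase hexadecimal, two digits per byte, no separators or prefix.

XOR is its own inverse, so applying the key byte-wise gives the result directly.
182 ^ 152 =  46
200 ^ 227 =  43
 40 ^ 148 = 188
123 ^ 220 = 167
 58 ^ 107 =  81
 28 ^  23 =  11
  7 ^ 137 = 142
 70 ^ 180 = 242
 89 ^ 194 = 155
 14 ^  69 =  75

2e2bbca7510b8ef29b4b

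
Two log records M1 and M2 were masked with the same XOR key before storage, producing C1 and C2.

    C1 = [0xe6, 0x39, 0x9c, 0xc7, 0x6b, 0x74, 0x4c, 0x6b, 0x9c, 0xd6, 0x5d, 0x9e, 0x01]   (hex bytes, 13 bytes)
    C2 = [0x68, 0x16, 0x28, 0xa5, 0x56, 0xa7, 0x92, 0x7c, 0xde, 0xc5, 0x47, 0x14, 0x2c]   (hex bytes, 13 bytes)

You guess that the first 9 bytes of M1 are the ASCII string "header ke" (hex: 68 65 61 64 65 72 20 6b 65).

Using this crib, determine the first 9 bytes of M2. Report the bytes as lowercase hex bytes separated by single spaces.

First, C1 ⊕ C2 = (M1 ⊕ K) ⊕ (M2 ⊕ K) = M1 ⊕ M2, so the key drops out. Then M2 = (M1 ⊕ M2) ⊕ M1 over the first 9 bytes.
byte 0: (e6 xor 68) xor 68 = 8e xor 68 = e6
byte 1: (39 xor 16) xor 65 = 2f xor 65 = 4a
byte 2: (9c xor 28) xor 61 = b4 xor 61 = d5
byte 3: (c7 xor a5) xor 64 = 62 xor 64 = 06
byte 4: (6b xor 56) xor 65 = 3d xor 65 = 58
byte 5: (74 xor a7) xor 72 = d3 xor 72 = a1
byte 6: (4c xor 92) xor 20 = de xor 20 = fe
byte 7: (6b xor 7c) xor 6b = 17 xor 6b = 7c
byte 8: (9c xor de) xor 65 = 42 xor 65 = 27

e6 4a d5 06 58 a1 fe 7c 27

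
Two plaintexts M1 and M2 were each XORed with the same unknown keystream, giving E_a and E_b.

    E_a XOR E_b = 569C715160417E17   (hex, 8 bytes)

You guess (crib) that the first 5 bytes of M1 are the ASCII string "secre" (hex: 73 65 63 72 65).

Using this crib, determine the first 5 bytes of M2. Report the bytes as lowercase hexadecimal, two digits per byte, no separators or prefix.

25f9122305

Since E_a ⊕ E_b = M1 ⊕ M2, XORing with the guessed M1 bytes yields the corresponding M2 bytes: M2 = (E_a ⊕ E_b) ⊕ M1.
56 xor 73 = 25
9c xor 65 = f9
71 xor 63 = 12
51 xor 72 = 23
60 xor 65 = 05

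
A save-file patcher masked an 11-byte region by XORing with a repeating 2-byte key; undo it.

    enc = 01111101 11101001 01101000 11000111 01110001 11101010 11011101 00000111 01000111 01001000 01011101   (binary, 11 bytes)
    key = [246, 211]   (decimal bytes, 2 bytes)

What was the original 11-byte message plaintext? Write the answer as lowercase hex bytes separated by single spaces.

8b 3a 9e 14 87 39 2b d4 b1 9b ab

The 2-byte key repeats, so the effective keystream is f6 d3 f6 d3 f6 d3 f6 d3 f6 d3 f6.
byte 0: 125 XOR 246 = 139
byte 1: 233 XOR 211 =  58
byte 2: 104 XOR 246 = 158
byte 3: 199 XOR 211 =  20
byte 4: 113 XOR 246 = 135
byte 5: 234 XOR 211 =  57
byte 6: 221 XOR 246 =  43
byte 7:   7 XOR 211 = 212
byte 8:  71 XOR 246 = 177
byte 9:  72 XOR 211 = 155
byte 10:  93 XOR 246 = 171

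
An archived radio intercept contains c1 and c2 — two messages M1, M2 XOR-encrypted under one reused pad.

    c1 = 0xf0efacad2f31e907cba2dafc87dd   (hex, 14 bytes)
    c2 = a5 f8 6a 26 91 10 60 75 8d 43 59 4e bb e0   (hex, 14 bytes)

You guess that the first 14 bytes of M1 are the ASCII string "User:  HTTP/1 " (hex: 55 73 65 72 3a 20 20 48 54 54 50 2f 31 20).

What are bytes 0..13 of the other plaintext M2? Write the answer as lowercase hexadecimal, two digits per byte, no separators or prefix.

0064a3f98401a93a12b5d39d0d1d

First, c1 ⊕ c2 = (M1 ⊕ K) ⊕ (M2 ⊕ K) = M1 ⊕ M2, so the key drops out. Then M2 = (M1 ⊕ M2) ⊕ M1 over the first 14 bytes.
byte 0: (f0 ⊕ a5) ⊕ 55 = 55 ⊕ 55 = 00
byte 1: (ef ⊕ f8) ⊕ 73 = 17 ⊕ 73 = 64
byte 2: (ac ⊕ 6a) ⊕ 65 = c6 ⊕ 65 = a3
byte 3: (ad ⊕ 26) ⊕ 72 = 8b ⊕ 72 = f9
byte 4: (2f ⊕ 91) ⊕ 3a = be ⊕ 3a = 84
byte 5: (31 ⊕ 10) ⊕ 20 = 21 ⊕ 20 = 01
byte 6: (e9 ⊕ 60) ⊕ 20 = 89 ⊕ 20 = a9
byte 7: (07 ⊕ 75) ⊕ 48 = 72 ⊕ 48 = 3a
byte 8: (cb ⊕ 8d) ⊕ 54 = 46 ⊕ 54 = 12
byte 9: (a2 ⊕ 43) ⊕ 54 = e1 ⊕ 54 = b5
byte 10: (da ⊕ 59) ⊕ 50 = 83 ⊕ 50 = d3
byte 11: (fc ⊕ 4e) ⊕ 2f = b2 ⊕ 2f = 9d
byte 12: (87 ⊕ bb) ⊕ 31 = 3c ⊕ 31 = 0d
byte 13: (dd ⊕ e0) ⊕ 20 = 3d ⊕ 20 = 1d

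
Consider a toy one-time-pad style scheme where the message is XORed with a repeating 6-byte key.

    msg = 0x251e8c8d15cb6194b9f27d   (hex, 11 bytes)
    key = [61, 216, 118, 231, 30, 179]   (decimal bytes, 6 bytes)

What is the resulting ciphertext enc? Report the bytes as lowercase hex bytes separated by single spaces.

The 6-byte key repeats, so the effective keystream is 3d d8 76 e7 1e b3 3d d8 76 e7 1e.
byte 0: 00100101 XOR 00111101 = 00011000
byte 1: 00011110 XOR 11011000 = 11000110
byte 2: 10001100 XOR 01110110 = 11111010
byte 3: 10001101 XOR 11100111 = 01101010
byte 4: 00010101 XOR 00011110 = 00001011
byte 5: 11001011 XOR 10110011 = 01111000
byte 6: 01100001 XOR 00111101 = 01011100
byte 7: 10010100 XOR 11011000 = 01001100
byte 8: 10111001 XOR 01110110 = 11001111
byte 9: 11110010 XOR 11100111 = 00010101
byte 10: 01111101 XOR 00011110 = 01100011

18 c6 fa 6a 0b 78 5c 4c cf 15 63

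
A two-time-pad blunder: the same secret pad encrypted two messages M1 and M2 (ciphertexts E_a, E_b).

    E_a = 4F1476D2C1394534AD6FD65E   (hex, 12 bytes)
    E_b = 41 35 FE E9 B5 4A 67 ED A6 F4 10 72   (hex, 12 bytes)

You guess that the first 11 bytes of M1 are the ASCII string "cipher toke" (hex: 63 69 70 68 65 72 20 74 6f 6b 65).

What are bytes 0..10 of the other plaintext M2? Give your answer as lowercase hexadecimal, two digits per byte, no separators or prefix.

6d48f853110102ad64f0a3

First, E_a ⊕ E_b = (M1 ⊕ K) ⊕ (M2 ⊕ K) = M1 ⊕ M2, so the key drops out. Then M2 = (M1 ⊕ M2) ⊕ M1 over the first 11 bytes.
byte 0: (4f ⊕ 41) ⊕ 63 = 0e ⊕ 63 = 6d
byte 1: (14 ⊕ 35) ⊕ 69 = 21 ⊕ 69 = 48
byte 2: (76 ⊕ fe) ⊕ 70 = 88 ⊕ 70 = f8
byte 3: (d2 ⊕ e9) ⊕ 68 = 3b ⊕ 68 = 53
byte 4: (c1 ⊕ b5) ⊕ 65 = 74 ⊕ 65 = 11
byte 5: (39 ⊕ 4a) ⊕ 72 = 73 ⊕ 72 = 01
byte 6: (45 ⊕ 67) ⊕ 20 = 22 ⊕ 20 = 02
byte 7: (34 ⊕ ed) ⊕ 74 = d9 ⊕ 74 = ad
byte 8: (ad ⊕ a6) ⊕ 6f = 0b ⊕ 6f = 64
byte 9: (6f ⊕ f4) ⊕ 6b = 9b ⊕ 6b = f0
byte 10: (d6 ⊕ 10) ⊕ 65 = c6 ⊕ 65 = a3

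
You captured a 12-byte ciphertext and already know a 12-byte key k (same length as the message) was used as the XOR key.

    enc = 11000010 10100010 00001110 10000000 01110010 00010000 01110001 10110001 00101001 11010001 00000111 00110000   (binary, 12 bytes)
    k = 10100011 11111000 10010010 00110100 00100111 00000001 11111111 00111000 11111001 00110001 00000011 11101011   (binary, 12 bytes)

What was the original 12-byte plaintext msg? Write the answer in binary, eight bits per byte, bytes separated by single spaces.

XOR is its own inverse, so applying the key byte-wise gives the result directly.
194 ^ 163 =  97
162 ^ 248 =  90
 14 ^ 146 = 156
128 ^  52 = 180
114 ^  39 =  85
 16 ^   1 =  17
113 ^ 255 = 142
177 ^  56 = 137
 41 ^ 249 = 208
209 ^  49 = 224
  7 ^   3 =   4
 48 ^ 235 = 219

01100001 01011010 10011100 10110100 01010101 00010001 10001110 10001001 11010000 11100000 00000100 11011011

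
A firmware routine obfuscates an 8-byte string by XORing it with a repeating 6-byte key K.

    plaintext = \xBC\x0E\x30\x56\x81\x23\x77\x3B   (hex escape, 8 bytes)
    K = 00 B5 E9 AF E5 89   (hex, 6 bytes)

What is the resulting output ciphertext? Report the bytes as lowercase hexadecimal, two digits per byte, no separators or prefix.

The 6-byte key repeats, so the effective keystream is 00 b5 e9 af e5 89 00 b5.
byte 0: 188 ⊕   0 = 188
byte 1:  14 ⊕ 181 = 187
byte 2:  48 ⊕ 233 = 217
byte 3:  86 ⊕ 175 = 249
byte 4: 129 ⊕ 229 = 100
byte 5:  35 ⊕ 137 = 170
byte 6: 119 ⊕   0 = 119
byte 7:  59 ⊕ 181 = 142

bcbbd9f964aa778e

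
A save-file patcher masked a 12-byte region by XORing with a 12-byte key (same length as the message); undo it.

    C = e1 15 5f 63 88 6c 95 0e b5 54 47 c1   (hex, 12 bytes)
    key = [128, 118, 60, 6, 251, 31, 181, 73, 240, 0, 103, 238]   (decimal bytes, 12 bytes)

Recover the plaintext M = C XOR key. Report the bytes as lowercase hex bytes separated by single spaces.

e1 ⊕ 80 = 61
15 ⊕ 76 = 63
5f ⊕ 3c = 63
63 ⊕ 06 = 65
88 ⊕ fb = 73
6c ⊕ 1f = 73
95 ⊕ b5 = 20
0e ⊕ 49 = 47
b5 ⊕ f0 = 45
54 ⊕ 00 = 54
47 ⊕ 67 = 20
c1 ⊕ ee = 2f

61 63 63 65 73 73 20 47 45 54 20 2f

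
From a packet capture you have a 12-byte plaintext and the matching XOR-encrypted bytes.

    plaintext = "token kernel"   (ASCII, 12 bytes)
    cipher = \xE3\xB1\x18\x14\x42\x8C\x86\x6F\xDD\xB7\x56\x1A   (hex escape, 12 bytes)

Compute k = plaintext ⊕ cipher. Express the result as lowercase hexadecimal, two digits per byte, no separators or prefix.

97de73712caced0aafd93376

Since cipher = plaintext ⊕ k, XORing both sides with plaintext gives k = plaintext ⊕ cipher.
01110100 ^ 11100011 = 10010111
01101111 ^ 10110001 = 11011110
01101011 ^ 00011000 = 01110011
01100101 ^ 00010100 = 01110001
01101110 ^ 01000010 = 00101100
00100000 ^ 10001100 = 10101100
01101011 ^ 10000110 = 11101101
01100101 ^ 01101111 = 00001010
01110010 ^ 11011101 = 10101111
01101110 ^ 10110111 = 11011001
01100101 ^ 01010110 = 00110011
01101100 ^ 00011010 = 01110110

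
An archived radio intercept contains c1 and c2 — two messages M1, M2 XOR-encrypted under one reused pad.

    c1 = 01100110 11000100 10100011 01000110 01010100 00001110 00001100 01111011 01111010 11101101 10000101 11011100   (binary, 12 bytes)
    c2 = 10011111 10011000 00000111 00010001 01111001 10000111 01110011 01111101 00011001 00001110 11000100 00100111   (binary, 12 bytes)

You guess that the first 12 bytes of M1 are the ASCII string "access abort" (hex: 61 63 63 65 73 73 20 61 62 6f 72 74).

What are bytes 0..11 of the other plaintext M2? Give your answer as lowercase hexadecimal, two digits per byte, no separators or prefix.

First, c1 ⊕ c2 = (M1 ⊕ K) ⊕ (M2 ⊕ K) = M1 ⊕ M2, so the key drops out. Then M2 = (M1 ⊕ M2) ⊕ M1 over the first 12 bytes.
byte 0: (66 xor 9f) xor 61 = f9 xor 61 = 98
byte 1: (c4 xor 98) xor 63 = 5c xor 63 = 3f
byte 2: (a3 xor 07) xor 63 = a4 xor 63 = c7
byte 3: (46 xor 11) xor 65 = 57 xor 65 = 32
byte 4: (54 xor 79) xor 73 = 2d xor 73 = 5e
byte 5: (0e xor 87) xor 73 = 89 xor 73 = fa
byte 6: (0c xor 73) xor 20 = 7f xor 20 = 5f
byte 7: (7b xor 7d) xor 61 = 06 xor 61 = 67
byte 8: (7a xor 19) xor 62 = 63 xor 62 = 01
byte 9: (ed xor 0e) xor 6f = e3 xor 6f = 8c
byte 10: (85 xor c4) xor 72 = 41 xor 72 = 33
byte 11: (dc xor 27) xor 74 = fb xor 74 = 8f

983fc7325efa5f67018c338f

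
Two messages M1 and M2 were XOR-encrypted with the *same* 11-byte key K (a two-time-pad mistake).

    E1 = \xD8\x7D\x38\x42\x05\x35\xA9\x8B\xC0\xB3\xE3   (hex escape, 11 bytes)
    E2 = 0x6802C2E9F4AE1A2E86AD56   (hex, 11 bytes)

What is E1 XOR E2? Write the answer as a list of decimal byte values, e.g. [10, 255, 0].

E1 ⊕ E2 = (M1 ⊕ K) ⊕ (M2 ⊕ K) = M1 ⊕ M2 — the shared key cancels under XOR.
byte 0: 216 ⊕ 104 = 176
byte 1: 125 ⊕   2 = 127
byte 2:  56 ⊕ 194 = 250
byte 3:  66 ⊕ 233 = 171
byte 4:   5 ⊕ 244 = 241
byte 5:  53 ⊕ 174 = 155
byte 6: 169 ⊕  26 = 179
byte 7: 139 ⊕  46 = 165
byte 8: 192 ⊕ 134 =  70
byte 9: 179 ⊕ 173 =  30
byte 10: 227 ⊕  86 = 181

[176, 127, 250, 171, 241, 155, 179, 165, 70, 30, 181]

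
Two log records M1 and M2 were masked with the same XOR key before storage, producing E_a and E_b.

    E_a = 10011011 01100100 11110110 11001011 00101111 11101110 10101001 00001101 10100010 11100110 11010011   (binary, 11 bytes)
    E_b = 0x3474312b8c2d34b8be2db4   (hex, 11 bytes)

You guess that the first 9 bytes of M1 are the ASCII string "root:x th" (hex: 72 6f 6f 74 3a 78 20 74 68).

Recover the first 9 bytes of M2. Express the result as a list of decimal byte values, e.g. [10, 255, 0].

[221, 127, 168, 148, 153, 187, 189, 193, 116]

First, E_a ⊕ E_b = (M1 ⊕ K) ⊕ (M2 ⊕ K) = M1 ⊕ M2, so the key drops out. Then M2 = (M1 ⊕ M2) ⊕ M1 over the first 9 bytes.
byte 0: (9b ⊕ 34) ⊕ 72 = af ⊕ 72 = dd
byte 1: (64 ⊕ 74) ⊕ 6f = 10 ⊕ 6f = 7f
byte 2: (f6 ⊕ 31) ⊕ 6f = c7 ⊕ 6f = a8
byte 3: (cb ⊕ 2b) ⊕ 74 = e0 ⊕ 74 = 94
byte 4: (2f ⊕ 8c) ⊕ 3a = a3 ⊕ 3a = 99
byte 5: (ee ⊕ 2d) ⊕ 78 = c3 ⊕ 78 = bb
byte 6: (a9 ⊕ 34) ⊕ 20 = 9d ⊕ 20 = bd
byte 7: (0d ⊕ b8) ⊕ 74 = b5 ⊕ 74 = c1
byte 8: (a2 ⊕ be) ⊕ 68 = 1c ⊕ 68 = 74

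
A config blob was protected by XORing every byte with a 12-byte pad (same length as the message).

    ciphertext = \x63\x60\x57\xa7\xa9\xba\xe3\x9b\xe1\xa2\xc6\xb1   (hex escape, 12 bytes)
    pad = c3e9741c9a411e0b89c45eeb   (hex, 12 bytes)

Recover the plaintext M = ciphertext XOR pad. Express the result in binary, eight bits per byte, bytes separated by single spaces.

10100000 10001001 00100011 10111011 00110011 11111011 11111101 10010000 01101000 01100110 10011000 01011010

63 XOR c3 = a0
60 XOR e9 = 89
57 XOR 74 = 23
a7 XOR 1c = bb
a9 XOR 9a = 33
ba XOR 41 = fb
e3 XOR 1e = fd
9b XOR 0b = 90
e1 XOR 89 = 68
a2 XOR c4 = 66
c6 XOR 5e = 98
b1 XOR eb = 5a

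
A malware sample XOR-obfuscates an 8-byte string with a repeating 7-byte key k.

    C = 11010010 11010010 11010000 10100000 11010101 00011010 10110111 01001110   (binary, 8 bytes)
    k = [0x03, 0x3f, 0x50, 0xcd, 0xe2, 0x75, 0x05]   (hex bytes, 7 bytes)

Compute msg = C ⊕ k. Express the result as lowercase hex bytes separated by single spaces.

d1 ed 80 6d 37 6f b2 4d

The 7-byte key repeats, so the effective keystream is 03 3f 50 cd e2 75 05 03.
byte 0: 210 xor   3 = 209
byte 1: 210 xor  63 = 237
byte 2: 208 xor  80 = 128
byte 3: 160 xor 205 = 109
byte 4: 213 xor 226 =  55
byte 5:  26 xor 117 = 111
byte 6: 183 xor   5 = 178
byte 7:  78 xor   3 =  77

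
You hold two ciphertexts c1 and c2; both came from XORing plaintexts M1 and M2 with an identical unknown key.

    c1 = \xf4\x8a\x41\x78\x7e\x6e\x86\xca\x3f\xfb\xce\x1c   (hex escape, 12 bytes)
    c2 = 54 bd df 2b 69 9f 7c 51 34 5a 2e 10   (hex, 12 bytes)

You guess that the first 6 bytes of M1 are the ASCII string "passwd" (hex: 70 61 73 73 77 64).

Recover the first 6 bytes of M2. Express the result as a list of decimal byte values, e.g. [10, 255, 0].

[208, 86, 237, 32, 96, 149]

First, c1 ⊕ c2 = (M1 ⊕ K) ⊕ (M2 ⊕ K) = M1 ⊕ M2, so the key drops out. Then M2 = (M1 ⊕ M2) ⊕ M1 over the first 6 bytes.
byte 0: (f4 ⊕ 54) ⊕ 70 = a0 ⊕ 70 = d0
byte 1: (8a ⊕ bd) ⊕ 61 = 37 ⊕ 61 = 56
byte 2: (41 ⊕ df) ⊕ 73 = 9e ⊕ 73 = ed
byte 3: (78 ⊕ 2b) ⊕ 73 = 53 ⊕ 73 = 20
byte 4: (7e ⊕ 69) ⊕ 77 = 17 ⊕ 77 = 60
byte 5: (6e ⊕ 9f) ⊕ 64 = f1 ⊕ 64 = 95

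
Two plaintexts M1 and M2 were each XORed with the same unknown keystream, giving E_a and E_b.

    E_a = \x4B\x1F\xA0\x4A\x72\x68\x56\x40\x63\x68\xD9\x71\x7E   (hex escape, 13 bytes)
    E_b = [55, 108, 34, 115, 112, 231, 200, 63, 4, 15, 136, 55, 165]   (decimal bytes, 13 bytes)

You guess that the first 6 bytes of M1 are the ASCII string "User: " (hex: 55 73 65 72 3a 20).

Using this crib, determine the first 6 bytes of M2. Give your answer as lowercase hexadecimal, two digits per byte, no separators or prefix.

2900e74b38af

First, E_a ⊕ E_b = (M1 ⊕ K) ⊕ (M2 ⊕ K) = M1 ⊕ M2, so the key drops out. Then M2 = (M1 ⊕ M2) ⊕ M1 over the first 6 bytes.
byte 0: (4b ⊕ 37) ⊕ 55 = 7c ⊕ 55 = 29
byte 1: (1f ⊕ 6c) ⊕ 73 = 73 ⊕ 73 = 00
byte 2: (a0 ⊕ 22) ⊕ 65 = 82 ⊕ 65 = e7
byte 3: (4a ⊕ 73) ⊕ 72 = 39 ⊕ 72 = 4b
byte 4: (72 ⊕ 70) ⊕ 3a = 02 ⊕ 3a = 38
byte 5: (68 ⊕ e7) ⊕ 20 = 8f ⊕ 20 = af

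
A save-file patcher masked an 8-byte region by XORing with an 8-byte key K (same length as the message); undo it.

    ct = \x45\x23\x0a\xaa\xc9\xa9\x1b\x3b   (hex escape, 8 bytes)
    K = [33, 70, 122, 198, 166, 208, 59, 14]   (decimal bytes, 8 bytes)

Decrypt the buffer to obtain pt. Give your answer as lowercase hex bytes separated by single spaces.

64 65 70 6c 6f 79 20 35

45 XOR 21 = 64
23 XOR 46 = 65
0a XOR 7a = 70
aa XOR c6 = 6c
c9 XOR a6 = 6f
a9 XOR d0 = 79
1b XOR 3b = 20
3b XOR 0e = 35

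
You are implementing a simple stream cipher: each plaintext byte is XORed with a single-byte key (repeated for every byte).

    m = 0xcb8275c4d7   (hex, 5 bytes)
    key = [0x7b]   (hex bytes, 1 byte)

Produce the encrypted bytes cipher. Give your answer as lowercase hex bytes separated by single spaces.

The 1-byte key repeats, so the effective keystream is 7b 7b 7b 7b 7b.
byte 0: cb xor 7b = b0
byte 1: 82 xor 7b = f9
byte 2: 75 xor 7b = 0e
byte 3: c4 xor 7b = bf
byte 4: d7 xor 7b = ac

b0 f9 0e bf ac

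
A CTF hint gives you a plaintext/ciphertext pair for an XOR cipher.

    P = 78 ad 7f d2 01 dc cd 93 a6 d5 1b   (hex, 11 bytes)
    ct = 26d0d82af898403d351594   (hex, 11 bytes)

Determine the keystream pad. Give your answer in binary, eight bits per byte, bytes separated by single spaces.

01011110 01111101 10100111 11111000 11111001 01000100 10001101 10101110 10010011 11000000 10001111

Since ct = P ⊕ pad, XORing both sides with P gives pad = P ⊕ ct.
78 XOR 26 = 5e
ad XOR d0 = 7d
7f XOR d8 = a7
d2 XOR 2a = f8
01 XOR f8 = f9
dc XOR 98 = 44
cd XOR 40 = 8d
93 XOR 3d = ae
a6 XOR 35 = 93
d5 XOR 15 = c0
1b XOR 94 = 8f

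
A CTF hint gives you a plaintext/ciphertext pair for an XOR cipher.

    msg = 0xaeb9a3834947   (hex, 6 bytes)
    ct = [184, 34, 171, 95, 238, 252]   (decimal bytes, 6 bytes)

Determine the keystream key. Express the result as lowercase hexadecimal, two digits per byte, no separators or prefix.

Since ct = msg ⊕ key, XORing both sides with msg gives key = msg ⊕ ct.
byte 0: ae ⊕ b8 = 16
byte 1: b9 ⊕ 22 = 9b
byte 2: a3 ⊕ ab = 08
byte 3: 83 ⊕ 5f = dc
byte 4: 49 ⊕ ee = a7
byte 5: 47 ⊕ fc = bb

169b08dca7bb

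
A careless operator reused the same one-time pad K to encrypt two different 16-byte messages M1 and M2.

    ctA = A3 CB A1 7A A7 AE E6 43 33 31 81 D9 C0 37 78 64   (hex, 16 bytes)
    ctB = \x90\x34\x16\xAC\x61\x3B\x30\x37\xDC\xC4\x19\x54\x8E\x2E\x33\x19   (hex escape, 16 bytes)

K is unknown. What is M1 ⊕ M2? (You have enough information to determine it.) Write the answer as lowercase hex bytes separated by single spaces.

33 ff b7 d6 c6 95 d6 74 ef f5 98 8d 4e 19 4b 7d

ctA ⊕ ctB = (M1 ⊕ K) ⊕ (M2 ⊕ K) = M1 ⊕ M2 — the shared key cancels under XOR.
a3 XOR 90 = 33
cb XOR 34 = ff
a1 XOR 16 = b7
7a XOR ac = d6
a7 XOR 61 = c6
ae XOR 3b = 95
e6 XOR 30 = d6
43 XOR 37 = 74
33 XOR dc = ef
31 XOR c4 = f5
81 XOR 19 = 98
d9 XOR 54 = 8d
c0 XOR 8e = 4e
37 XOR 2e = 19
78 XOR 33 = 4b
64 XOR 19 = 7d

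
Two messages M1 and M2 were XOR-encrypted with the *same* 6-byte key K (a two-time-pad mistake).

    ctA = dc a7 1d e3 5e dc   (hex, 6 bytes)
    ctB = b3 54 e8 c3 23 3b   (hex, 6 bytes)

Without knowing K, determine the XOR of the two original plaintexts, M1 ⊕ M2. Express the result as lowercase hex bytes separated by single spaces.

6f f3 f5 20 7d e7

ctA ⊕ ctB = (M1 ⊕ K) ⊕ (M2 ⊕ K) = M1 ⊕ M2 — the shared key cancels under XOR.
byte 0: dc ⊕ b3 = 6f
byte 1: a7 ⊕ 54 = f3
byte 2: 1d ⊕ e8 = f5
byte 3: e3 ⊕ c3 = 20
byte 4: 5e ⊕ 23 = 7d
byte 5: dc ⊕ 3b = e7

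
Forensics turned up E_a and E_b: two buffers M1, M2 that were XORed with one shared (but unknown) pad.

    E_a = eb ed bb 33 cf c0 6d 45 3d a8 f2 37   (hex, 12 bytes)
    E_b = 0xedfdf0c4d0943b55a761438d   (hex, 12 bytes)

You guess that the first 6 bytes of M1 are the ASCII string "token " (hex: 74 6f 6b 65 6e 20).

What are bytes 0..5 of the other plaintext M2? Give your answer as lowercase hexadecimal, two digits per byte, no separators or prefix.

727f20927174

First, E_a ⊕ E_b = (M1 ⊕ K) ⊕ (M2 ⊕ K) = M1 ⊕ M2, so the key drops out. Then M2 = (M1 ⊕ M2) ⊕ M1 over the first 6 bytes.
byte 0: (eb ^ ed) ^ 74 = 06 ^ 74 = 72
byte 1: (ed ^ fd) ^ 6f = 10 ^ 6f = 7f
byte 2: (bb ^ f0) ^ 6b = 4b ^ 6b = 20
byte 3: (33 ^ c4) ^ 65 = f7 ^ 65 = 92
byte 4: (cf ^ d0) ^ 6e = 1f ^ 6e = 71
byte 5: (c0 ^ 94) ^ 20 = 54 ^ 20 = 74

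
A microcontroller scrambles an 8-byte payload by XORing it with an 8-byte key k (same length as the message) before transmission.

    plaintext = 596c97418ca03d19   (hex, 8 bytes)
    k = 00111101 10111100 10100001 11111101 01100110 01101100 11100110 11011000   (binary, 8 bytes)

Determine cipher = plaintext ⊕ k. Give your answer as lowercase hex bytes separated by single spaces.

64 d0 36 bc ea cc db c1

XOR is its own inverse, so applying the key byte-wise gives the result directly.
59 ⊕ 3d = 64
6c ⊕ bc = d0
97 ⊕ a1 = 36
41 ⊕ fd = bc
8c ⊕ 66 = ea
a0 ⊕ 6c = cc
3d ⊕ e6 = db
19 ⊕ d8 = c1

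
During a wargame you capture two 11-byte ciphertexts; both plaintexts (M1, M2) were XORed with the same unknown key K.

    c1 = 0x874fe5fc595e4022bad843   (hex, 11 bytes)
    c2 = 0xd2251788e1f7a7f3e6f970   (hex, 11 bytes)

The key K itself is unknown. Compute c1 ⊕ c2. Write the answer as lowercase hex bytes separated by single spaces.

c1 ⊕ c2 = (M1 ⊕ K) ⊕ (M2 ⊕ K) = M1 ⊕ M2 — the shared key cancels under XOR.
byte 0: 87 XOR d2 = 55
byte 1: 4f XOR 25 = 6a
byte 2: e5 XOR 17 = f2
byte 3: fc XOR 88 = 74
byte 4: 59 XOR e1 = b8
byte 5: 5e XOR f7 = a9
byte 6: 40 XOR a7 = e7
byte 7: 22 XOR f3 = d1
byte 8: ba XOR e6 = 5c
byte 9: d8 XOR f9 = 21
byte 10: 43 XOR 70 = 33

55 6a f2 74 b8 a9 e7 d1 5c 21 33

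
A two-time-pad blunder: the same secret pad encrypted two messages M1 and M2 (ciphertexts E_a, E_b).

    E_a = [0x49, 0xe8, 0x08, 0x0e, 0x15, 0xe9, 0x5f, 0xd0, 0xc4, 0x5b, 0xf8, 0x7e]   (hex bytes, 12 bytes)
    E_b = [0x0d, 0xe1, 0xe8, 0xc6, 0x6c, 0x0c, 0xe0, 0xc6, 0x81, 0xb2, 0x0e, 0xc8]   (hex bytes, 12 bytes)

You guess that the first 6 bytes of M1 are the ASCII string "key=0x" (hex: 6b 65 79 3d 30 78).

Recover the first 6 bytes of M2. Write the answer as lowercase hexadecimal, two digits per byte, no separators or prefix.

2f6c99f5499d

First, E_a ⊕ E_b = (M1 ⊕ K) ⊕ (M2 ⊕ K) = M1 ⊕ M2, so the key drops out. Then M2 = (M1 ⊕ M2) ⊕ M1 over the first 6 bytes.
byte 0: (49 ⊕ 0d) ⊕ 6b = 44 ⊕ 6b = 2f
byte 1: (e8 ⊕ e1) ⊕ 65 = 09 ⊕ 65 = 6c
byte 2: (08 ⊕ e8) ⊕ 79 = e0 ⊕ 79 = 99
byte 3: (0e ⊕ c6) ⊕ 3d = c8 ⊕ 3d = f5
byte 4: (15 ⊕ 6c) ⊕ 30 = 79 ⊕ 30 = 49
byte 5: (e9 ⊕ 0c) ⊕ 78 = e5 ⊕ 78 = 9d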